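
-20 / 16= -5 / 4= -1.25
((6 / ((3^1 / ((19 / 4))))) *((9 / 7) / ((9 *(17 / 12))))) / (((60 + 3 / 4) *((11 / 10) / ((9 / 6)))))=760 / 35343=0.02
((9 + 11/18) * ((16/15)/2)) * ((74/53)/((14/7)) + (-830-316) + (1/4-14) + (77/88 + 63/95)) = -298743147/50350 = -5933.33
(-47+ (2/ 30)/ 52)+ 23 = -18719/ 780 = -24.00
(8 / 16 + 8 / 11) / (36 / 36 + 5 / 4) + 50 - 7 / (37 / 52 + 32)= 134536 / 2673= 50.33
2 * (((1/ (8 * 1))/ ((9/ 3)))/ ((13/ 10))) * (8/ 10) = 2/ 39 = 0.05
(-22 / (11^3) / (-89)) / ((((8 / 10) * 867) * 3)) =5 / 56020338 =0.00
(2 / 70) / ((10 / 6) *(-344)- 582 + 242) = -3 / 95900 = -0.00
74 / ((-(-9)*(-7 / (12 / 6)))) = -148 / 63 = -2.35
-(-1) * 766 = 766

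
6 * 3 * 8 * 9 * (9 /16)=729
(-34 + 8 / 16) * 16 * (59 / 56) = -3953 / 7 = -564.71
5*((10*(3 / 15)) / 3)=10 / 3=3.33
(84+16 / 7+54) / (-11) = -982 / 77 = -12.75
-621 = -621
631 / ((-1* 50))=-631 / 50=-12.62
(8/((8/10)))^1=10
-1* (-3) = 3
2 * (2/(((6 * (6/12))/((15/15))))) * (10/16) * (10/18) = 25/54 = 0.46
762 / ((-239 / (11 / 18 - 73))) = 165481 / 717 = 230.80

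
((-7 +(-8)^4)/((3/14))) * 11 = 209902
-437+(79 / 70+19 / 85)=-518421 / 1190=-435.65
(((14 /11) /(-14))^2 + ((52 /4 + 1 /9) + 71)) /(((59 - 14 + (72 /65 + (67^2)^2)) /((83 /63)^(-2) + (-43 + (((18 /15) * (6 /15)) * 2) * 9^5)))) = 20672156690666 /87424129053855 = 0.24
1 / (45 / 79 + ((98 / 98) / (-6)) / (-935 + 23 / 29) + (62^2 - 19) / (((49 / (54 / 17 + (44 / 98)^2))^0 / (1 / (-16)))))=-25683216 / 6125259563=-0.00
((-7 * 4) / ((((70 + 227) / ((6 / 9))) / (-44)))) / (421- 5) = 7 / 1053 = 0.01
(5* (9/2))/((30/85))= 255/4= 63.75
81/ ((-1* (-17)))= 81/ 17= 4.76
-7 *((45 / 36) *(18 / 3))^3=-2953.12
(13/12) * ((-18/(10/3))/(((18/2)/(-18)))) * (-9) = -1053/10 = -105.30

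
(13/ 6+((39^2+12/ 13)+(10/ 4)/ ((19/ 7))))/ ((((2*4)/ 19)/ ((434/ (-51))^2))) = 53212123937/ 202878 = 262286.32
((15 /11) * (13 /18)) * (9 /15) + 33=739 /22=33.59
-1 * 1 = -1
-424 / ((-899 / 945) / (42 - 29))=5208840 / 899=5794.04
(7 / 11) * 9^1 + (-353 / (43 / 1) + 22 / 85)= -89384 / 40205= -2.22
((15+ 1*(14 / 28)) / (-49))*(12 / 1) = -186 / 49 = -3.80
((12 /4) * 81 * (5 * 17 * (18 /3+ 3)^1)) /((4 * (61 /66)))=6134535 /122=50283.07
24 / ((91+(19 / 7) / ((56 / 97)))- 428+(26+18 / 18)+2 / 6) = -28224 / 358639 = -0.08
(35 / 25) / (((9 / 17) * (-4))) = -119 / 180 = -0.66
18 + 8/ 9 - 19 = -1/ 9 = -0.11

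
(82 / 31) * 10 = 820 / 31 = 26.45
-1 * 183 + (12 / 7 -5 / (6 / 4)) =-3877 / 21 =-184.62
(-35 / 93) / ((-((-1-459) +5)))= -1 / 1209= -0.00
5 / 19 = 0.26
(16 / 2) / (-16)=-0.50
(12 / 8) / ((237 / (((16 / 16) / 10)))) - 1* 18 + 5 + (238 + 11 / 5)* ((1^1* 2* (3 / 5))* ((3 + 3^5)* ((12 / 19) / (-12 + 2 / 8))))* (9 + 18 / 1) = -726066344971 / 7054700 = -102919.52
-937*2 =-1874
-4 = -4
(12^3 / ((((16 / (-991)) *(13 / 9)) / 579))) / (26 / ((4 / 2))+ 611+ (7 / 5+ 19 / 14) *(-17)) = -39040603560 / 525187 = -74336.58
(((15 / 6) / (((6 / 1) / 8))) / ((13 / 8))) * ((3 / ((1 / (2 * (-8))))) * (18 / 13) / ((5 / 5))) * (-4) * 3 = 276480 / 169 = 1635.98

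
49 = 49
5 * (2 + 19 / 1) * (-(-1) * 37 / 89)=3885 / 89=43.65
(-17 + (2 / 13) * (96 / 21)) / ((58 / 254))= -188341 / 2639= -71.37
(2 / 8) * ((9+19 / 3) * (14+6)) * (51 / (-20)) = -391 / 2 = -195.50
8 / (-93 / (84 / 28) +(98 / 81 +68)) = 648 / 3095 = 0.21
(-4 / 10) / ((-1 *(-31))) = -2 / 155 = -0.01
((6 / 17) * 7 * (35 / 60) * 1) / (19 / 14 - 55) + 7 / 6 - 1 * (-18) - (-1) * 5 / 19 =28239803 / 1455438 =19.40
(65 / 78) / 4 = 5 / 24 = 0.21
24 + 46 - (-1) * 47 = 117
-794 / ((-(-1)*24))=-397 / 12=-33.08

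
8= 8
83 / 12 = 6.92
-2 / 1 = -2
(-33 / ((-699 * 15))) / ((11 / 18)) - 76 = -88534 / 1165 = -75.99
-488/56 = -61/7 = -8.71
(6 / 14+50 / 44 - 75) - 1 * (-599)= 80937 / 154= 525.56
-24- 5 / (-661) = -15859 / 661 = -23.99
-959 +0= -959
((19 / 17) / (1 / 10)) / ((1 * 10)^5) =19 / 170000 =0.00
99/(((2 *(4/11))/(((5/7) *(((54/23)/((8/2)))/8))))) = 147015/20608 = 7.13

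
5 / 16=0.31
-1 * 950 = -950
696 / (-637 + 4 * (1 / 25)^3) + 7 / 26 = -0.82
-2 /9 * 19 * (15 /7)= -190 /21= -9.05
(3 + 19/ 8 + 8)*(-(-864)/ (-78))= -1926/ 13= -148.15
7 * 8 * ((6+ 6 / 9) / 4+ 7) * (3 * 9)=13104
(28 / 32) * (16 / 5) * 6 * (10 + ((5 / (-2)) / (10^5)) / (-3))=8400007 / 50000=168.00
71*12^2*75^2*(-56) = -3220560000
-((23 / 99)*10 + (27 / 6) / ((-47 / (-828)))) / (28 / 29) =-84.51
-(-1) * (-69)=-69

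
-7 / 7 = -1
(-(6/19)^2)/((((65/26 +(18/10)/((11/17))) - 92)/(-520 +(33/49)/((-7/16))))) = -708396480/1181147597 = -0.60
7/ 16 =0.44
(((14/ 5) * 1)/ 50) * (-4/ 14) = -2/ 125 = -0.02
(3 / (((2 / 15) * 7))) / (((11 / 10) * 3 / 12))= 900 / 77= 11.69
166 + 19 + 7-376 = -184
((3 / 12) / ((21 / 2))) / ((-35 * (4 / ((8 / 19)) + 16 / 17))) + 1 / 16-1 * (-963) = 4020593053 / 4174800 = 963.06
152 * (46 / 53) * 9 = 62928 / 53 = 1187.32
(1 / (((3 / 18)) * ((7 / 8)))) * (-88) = -4224 / 7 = -603.43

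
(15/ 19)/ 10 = 3/ 38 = 0.08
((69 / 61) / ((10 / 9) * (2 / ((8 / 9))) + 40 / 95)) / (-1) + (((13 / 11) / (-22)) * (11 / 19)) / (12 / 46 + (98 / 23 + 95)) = -0.39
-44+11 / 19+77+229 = 4989 / 19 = 262.58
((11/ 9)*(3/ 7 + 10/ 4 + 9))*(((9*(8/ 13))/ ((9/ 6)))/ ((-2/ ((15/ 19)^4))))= -123997500/ 11859211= -10.46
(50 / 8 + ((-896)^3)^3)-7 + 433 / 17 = -25309350466521845453981481327 / 68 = -372196330390027139029139400.00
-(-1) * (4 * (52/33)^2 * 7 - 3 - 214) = -160601/1089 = -147.48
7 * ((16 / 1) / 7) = 16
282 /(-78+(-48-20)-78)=-141 /112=-1.26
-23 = -23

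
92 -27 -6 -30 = 29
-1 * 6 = -6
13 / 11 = 1.18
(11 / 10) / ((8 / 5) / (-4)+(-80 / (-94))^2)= 24299 / 7164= 3.39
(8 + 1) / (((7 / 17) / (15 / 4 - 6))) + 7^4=65851 / 28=2351.82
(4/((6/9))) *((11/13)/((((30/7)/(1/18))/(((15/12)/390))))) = 77/365040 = 0.00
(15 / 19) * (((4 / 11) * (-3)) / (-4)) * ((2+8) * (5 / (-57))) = -750 / 3971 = -0.19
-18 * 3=-54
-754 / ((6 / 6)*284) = -377 / 142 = -2.65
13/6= 2.17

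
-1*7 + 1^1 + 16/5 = -14/5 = -2.80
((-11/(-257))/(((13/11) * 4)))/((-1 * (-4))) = 121/53456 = 0.00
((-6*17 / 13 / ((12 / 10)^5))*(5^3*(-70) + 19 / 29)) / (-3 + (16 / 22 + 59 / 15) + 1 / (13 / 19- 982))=2538631515625 / 152712144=16623.64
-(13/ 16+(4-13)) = 131/ 16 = 8.19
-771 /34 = -22.68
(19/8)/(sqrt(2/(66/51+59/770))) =19 * sqrt(117436935)/104720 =1.97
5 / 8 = 0.62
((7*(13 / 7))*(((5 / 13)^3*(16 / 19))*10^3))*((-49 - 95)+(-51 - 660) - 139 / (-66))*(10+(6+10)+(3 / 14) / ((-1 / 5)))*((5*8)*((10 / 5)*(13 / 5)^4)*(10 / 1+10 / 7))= -16998909291520000 / 30723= -553295879032.65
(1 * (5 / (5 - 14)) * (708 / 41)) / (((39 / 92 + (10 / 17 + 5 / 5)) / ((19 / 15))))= -7012976 / 1161243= -6.04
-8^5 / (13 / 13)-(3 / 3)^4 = -32769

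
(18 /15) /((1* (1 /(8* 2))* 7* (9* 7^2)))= 32 /5145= 0.01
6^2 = 36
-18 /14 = -9 /7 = -1.29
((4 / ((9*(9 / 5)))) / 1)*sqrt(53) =20*sqrt(53) / 81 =1.80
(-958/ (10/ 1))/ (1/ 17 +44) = -8143/ 3745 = -2.17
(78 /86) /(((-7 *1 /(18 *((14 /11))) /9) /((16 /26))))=-7776 /473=-16.44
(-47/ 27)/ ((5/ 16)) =-5.57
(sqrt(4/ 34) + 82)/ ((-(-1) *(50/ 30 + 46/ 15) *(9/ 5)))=9.66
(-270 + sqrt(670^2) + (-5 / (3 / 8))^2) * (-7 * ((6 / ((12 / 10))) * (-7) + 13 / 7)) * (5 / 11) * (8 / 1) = 48256000 / 99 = 487434.34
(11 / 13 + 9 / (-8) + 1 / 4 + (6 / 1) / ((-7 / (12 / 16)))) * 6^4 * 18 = -1425924 / 91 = -15669.49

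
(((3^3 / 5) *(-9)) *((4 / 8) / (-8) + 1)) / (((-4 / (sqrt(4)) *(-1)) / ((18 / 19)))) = -6561 / 304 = -21.58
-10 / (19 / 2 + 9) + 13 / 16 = 161 / 592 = 0.27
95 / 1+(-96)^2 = 9311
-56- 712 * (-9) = 6352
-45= -45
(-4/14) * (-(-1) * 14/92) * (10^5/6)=-724.64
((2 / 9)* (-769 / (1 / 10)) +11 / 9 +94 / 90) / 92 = -38399 / 2070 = -18.55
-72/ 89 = -0.81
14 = 14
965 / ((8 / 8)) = 965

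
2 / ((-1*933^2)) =-2 / 870489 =-0.00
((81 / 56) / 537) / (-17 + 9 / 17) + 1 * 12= 33680181 / 2806720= 12.00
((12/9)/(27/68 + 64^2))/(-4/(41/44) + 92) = 2788/751262835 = 0.00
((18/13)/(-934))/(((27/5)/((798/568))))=-665/1724164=-0.00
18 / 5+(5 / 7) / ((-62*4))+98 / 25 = 326243 / 43400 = 7.52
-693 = -693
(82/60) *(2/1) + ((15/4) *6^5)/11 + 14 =440161/165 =2667.64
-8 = -8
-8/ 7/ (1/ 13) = -104/ 7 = -14.86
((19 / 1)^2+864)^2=1500625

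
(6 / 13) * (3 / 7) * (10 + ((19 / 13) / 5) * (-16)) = 6228 / 5915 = 1.05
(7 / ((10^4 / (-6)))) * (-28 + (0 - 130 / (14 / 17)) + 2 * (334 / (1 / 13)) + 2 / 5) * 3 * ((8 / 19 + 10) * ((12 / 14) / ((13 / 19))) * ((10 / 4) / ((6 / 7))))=-265027059 / 65000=-4077.34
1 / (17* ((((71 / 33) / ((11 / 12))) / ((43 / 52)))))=5203 / 251056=0.02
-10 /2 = -5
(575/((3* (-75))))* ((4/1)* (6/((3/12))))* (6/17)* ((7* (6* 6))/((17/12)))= -4451328/289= -15402.52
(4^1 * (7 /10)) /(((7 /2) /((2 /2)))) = 4 /5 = 0.80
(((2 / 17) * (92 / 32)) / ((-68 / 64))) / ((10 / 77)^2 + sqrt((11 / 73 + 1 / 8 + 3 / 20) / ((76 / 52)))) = 131576368000 / 7130549642217 - 281224328 * sqrt(224125330) / 7130549642217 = -0.57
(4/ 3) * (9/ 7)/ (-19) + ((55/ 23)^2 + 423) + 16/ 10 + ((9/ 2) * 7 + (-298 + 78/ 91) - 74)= 63733067/ 703570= 90.59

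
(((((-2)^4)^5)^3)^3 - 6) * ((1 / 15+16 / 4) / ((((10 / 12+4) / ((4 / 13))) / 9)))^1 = 3570673960468426454063586000000000000000000000000000000.00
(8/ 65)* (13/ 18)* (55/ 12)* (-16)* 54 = -352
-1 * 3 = -3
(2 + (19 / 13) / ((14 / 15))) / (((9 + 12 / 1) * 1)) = 0.17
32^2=1024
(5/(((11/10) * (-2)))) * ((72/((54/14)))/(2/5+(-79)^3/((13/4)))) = 45500/162702441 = 0.00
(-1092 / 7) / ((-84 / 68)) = 884 / 7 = 126.29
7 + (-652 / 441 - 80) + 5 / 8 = -260555 / 3528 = -73.85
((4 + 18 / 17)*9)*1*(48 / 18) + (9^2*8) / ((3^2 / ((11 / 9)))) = 209.41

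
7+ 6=13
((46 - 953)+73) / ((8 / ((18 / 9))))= -417 / 2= -208.50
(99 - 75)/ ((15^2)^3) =8/ 3796875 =0.00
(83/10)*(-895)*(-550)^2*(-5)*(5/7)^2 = 280890156250/49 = 5732452168.37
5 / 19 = 0.26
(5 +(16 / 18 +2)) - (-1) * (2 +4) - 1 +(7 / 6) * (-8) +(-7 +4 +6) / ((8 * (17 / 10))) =2311 / 612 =3.78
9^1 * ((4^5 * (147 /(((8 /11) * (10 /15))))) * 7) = 19559232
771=771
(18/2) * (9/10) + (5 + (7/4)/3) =821/60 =13.68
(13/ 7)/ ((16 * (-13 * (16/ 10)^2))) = -0.00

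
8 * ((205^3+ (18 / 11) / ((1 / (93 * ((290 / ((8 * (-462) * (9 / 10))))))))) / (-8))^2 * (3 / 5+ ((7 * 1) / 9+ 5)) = 194052831297482701125 / 3279584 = 59169953048155.71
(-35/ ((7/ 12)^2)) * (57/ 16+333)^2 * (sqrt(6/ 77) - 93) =121357571625/ 112 - 1304920125 * sqrt(462)/ 8624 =1080297404.94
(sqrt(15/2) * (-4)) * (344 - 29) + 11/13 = -3449.81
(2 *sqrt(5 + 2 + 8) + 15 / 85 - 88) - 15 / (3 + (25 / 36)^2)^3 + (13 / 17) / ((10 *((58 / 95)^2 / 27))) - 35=-1236756450628644813 / 10513102646128072 + 2 *sqrt(15)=-109.89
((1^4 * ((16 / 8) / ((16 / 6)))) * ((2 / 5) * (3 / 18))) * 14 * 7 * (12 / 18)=49 / 15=3.27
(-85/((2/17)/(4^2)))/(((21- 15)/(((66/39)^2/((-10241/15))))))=1271600/157339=8.08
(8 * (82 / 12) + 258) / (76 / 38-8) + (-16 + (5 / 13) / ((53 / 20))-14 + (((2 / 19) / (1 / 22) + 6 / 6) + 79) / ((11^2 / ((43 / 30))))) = -5773070203 / 71280495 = -80.99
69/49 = 1.41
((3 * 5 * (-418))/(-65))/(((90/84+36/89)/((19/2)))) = 4947866/7969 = 620.89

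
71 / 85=0.84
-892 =-892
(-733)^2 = 537289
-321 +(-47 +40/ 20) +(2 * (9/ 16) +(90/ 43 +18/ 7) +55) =-305.21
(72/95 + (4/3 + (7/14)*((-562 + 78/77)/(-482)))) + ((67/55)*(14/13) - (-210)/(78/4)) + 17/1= 31.75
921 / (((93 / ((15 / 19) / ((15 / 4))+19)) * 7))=112055 / 4123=27.18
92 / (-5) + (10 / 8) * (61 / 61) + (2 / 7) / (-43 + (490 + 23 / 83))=-22282851 / 1299340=-17.15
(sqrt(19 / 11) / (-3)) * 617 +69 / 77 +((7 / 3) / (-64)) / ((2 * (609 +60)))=17725285 / 19780992 -617 * sqrt(209) / 33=-269.40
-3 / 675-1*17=-3826 / 225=-17.00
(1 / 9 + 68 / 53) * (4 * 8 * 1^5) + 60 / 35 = 154684 / 3339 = 46.33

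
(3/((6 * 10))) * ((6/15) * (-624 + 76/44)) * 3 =-4107/110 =-37.34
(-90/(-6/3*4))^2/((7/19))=38475/112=343.53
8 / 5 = 1.60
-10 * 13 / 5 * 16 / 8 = -52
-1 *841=-841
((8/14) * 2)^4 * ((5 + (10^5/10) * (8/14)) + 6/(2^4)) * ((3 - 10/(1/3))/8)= -553480128/16807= -32931.52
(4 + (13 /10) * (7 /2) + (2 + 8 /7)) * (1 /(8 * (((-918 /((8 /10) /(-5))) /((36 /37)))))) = 1637 /6604500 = 0.00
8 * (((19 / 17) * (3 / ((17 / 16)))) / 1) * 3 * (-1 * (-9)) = 196992 / 289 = 681.63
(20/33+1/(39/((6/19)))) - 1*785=-6393529/8151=-784.39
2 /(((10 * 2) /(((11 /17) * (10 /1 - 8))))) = 11 /85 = 0.13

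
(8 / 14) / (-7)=-0.08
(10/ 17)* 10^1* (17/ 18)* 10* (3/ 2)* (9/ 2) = 375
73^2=5329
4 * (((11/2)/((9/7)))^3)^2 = 208422380089/8503056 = 24511.47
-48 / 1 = -48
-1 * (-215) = 215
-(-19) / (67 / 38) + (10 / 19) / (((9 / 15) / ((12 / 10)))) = 11.83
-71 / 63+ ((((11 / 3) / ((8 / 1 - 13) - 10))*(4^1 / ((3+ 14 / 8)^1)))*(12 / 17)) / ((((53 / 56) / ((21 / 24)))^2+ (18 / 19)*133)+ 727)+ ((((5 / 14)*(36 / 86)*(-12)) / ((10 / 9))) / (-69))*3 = -9914686566983 / 9380438167905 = -1.06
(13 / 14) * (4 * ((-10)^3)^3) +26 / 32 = -415999999909 / 112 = -3714285713.47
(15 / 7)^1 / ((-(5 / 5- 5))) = 0.54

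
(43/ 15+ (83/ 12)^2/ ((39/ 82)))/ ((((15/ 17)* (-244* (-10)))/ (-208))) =-24692381/ 2470500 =-9.99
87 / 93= 29 / 31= 0.94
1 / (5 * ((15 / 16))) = 16 / 75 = 0.21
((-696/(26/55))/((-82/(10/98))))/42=7975/182819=0.04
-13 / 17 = -0.76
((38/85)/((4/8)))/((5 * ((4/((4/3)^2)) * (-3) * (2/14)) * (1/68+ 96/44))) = -0.08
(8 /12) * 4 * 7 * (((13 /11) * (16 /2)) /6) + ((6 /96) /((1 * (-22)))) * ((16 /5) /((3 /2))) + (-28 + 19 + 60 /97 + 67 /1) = 4226599 /48015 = 88.03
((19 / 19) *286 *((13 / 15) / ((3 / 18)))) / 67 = 22.20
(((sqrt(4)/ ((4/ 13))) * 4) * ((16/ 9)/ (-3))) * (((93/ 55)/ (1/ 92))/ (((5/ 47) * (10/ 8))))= -223049216/ 12375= -18024.18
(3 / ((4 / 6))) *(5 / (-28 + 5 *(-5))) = -45 / 106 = -0.42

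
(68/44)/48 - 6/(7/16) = -50569/3696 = -13.68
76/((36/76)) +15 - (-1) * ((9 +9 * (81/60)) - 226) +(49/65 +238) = 97975/468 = 209.35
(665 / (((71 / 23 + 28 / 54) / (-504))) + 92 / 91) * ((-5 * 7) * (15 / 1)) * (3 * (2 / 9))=947001038600 / 29107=32535164.69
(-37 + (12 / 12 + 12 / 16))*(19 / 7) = -2679 / 28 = -95.68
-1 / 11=-0.09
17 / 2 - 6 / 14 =113 / 14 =8.07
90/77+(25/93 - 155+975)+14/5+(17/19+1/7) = 561430621/680295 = 825.28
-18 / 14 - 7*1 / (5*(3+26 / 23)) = -5402 / 3325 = -1.62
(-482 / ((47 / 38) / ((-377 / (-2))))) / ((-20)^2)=-1726283 / 9400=-183.65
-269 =-269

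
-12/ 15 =-4/ 5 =-0.80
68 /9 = 7.56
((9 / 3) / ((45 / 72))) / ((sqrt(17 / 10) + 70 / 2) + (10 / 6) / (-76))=43639200 / 317561261-623808*sqrt(170) / 1587806305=0.13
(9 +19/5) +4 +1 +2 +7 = 134/5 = 26.80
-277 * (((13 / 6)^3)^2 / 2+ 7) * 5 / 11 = -7589790305 / 1026432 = -7394.34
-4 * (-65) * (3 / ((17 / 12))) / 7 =9360 / 119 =78.66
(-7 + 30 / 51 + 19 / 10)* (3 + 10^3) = -45253 / 10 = -4525.30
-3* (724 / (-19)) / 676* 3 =1629 / 3211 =0.51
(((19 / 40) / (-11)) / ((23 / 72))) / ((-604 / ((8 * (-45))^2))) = 1108080 / 38203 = 29.01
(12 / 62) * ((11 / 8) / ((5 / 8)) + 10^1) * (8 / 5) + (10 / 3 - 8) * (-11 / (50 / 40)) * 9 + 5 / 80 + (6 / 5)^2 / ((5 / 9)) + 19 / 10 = 23431819 / 62000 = 377.93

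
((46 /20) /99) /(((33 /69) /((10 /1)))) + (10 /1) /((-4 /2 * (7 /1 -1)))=-757 /2178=-0.35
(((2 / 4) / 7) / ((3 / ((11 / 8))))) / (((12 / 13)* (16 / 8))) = 143 / 8064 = 0.02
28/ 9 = 3.11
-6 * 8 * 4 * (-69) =13248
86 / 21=4.10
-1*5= -5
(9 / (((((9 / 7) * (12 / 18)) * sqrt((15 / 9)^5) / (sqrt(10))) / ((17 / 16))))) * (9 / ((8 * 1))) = 28917 * sqrt(6) / 6400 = 11.07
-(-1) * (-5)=-5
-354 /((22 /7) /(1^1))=-1239 /11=-112.64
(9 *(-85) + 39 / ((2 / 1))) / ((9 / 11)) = -5467 / 6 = -911.17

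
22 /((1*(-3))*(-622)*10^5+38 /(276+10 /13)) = 39578 /335693400247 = 0.00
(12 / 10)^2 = 36 / 25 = 1.44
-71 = -71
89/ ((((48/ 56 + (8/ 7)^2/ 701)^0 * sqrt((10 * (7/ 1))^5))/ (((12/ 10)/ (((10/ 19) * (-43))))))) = -0.00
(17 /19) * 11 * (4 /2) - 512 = -9354 /19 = -492.32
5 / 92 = 0.05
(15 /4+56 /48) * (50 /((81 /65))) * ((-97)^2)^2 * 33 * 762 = 11857379507777375 /27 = 439162203991754.63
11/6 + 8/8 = 17/6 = 2.83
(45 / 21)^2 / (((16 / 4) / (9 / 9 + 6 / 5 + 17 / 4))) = 5805 / 784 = 7.40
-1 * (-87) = 87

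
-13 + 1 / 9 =-116 / 9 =-12.89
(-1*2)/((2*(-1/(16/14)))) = 1.14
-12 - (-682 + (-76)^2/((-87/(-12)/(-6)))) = 158054/29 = 5450.14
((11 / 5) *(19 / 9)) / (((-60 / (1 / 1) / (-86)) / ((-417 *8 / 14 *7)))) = -2498386 / 225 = -11103.94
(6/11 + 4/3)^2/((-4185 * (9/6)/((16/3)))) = -3968/1323135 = -0.00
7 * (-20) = -140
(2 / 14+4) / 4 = 29 / 28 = 1.04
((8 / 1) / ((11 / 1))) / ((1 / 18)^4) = 839808 / 11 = 76346.18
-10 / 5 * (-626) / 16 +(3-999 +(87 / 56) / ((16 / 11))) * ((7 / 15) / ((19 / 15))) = -701155 / 2432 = -288.30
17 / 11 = 1.55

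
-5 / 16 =-0.31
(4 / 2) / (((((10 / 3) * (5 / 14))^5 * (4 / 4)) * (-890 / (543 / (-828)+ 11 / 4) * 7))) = -56205009 / 199902343750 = -0.00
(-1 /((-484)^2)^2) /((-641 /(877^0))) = 1 /35175434936576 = 0.00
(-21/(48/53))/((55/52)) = -4823/220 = -21.92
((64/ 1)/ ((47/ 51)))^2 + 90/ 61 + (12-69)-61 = 634173884/ 134749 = 4706.33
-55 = -55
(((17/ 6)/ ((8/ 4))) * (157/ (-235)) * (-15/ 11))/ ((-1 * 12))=-2669/ 24816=-0.11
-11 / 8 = -1.38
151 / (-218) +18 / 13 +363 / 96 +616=28134737 / 45344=620.47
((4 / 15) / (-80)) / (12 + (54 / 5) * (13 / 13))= -1 / 6840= -0.00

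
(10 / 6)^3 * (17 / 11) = 2125 / 297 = 7.15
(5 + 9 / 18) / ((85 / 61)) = 671 / 170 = 3.95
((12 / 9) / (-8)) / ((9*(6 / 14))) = -0.04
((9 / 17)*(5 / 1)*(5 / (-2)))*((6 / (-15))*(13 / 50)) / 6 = 39 / 340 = 0.11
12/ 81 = 4/ 27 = 0.15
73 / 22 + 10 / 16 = 3.94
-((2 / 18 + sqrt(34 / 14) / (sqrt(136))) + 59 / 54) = -65 / 54-sqrt(14) / 28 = -1.34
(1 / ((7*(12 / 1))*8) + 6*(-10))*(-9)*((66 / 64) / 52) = 3991581 / 372736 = 10.71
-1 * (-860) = 860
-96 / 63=-32 / 21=-1.52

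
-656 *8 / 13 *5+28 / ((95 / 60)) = -2000.78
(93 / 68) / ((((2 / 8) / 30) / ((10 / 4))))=6975 / 17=410.29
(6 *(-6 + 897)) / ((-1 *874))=-2673 / 437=-6.12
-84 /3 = -28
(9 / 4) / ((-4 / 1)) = -9 / 16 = -0.56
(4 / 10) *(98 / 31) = 1.26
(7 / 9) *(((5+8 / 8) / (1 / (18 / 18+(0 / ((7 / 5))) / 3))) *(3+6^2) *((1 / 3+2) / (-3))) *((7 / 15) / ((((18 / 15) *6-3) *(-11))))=1274 / 891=1.43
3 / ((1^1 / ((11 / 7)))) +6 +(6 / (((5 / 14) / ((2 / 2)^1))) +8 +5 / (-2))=2311 / 70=33.01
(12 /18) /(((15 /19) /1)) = 38 /45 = 0.84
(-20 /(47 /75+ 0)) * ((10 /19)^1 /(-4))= 3750 /893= 4.20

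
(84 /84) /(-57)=-1 /57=-0.02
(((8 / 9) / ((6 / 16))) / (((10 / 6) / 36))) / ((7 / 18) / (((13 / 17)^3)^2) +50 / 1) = 22241935872 / 22565455415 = 0.99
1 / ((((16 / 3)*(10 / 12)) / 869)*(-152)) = -7821 / 6080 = -1.29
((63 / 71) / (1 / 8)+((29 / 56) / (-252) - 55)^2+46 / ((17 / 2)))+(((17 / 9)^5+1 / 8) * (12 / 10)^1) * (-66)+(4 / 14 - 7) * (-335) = 65667504412499743 / 19470155701248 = 3372.73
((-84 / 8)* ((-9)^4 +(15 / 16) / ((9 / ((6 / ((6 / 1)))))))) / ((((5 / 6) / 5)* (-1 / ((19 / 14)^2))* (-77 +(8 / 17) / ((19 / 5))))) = -36722132599 / 3708096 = -9903.23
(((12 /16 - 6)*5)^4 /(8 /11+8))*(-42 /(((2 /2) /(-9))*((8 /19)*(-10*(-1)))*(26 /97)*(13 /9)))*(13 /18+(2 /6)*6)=1521394499653875 /44302336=34341180.11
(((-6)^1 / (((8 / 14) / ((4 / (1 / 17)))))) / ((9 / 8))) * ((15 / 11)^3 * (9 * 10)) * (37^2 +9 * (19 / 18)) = -265747230000 / 1331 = -199659827.20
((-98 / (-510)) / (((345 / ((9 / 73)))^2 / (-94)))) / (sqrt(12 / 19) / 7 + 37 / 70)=-135996756 / 29725871156675 + 773808 * sqrt(57) / 5945174231335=-0.00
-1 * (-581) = 581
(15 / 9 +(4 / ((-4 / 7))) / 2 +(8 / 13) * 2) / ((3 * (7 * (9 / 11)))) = -517 / 14742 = -0.04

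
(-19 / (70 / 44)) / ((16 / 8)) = -209 / 35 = -5.97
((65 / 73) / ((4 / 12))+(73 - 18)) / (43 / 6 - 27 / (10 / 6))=-126300 / 19783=-6.38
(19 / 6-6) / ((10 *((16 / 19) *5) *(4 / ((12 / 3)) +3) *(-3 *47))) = 323 / 2707200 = 0.00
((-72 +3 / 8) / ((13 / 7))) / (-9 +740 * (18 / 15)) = -1337 / 30472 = -0.04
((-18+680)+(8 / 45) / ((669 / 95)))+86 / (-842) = 1677869831 / 2534841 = 661.92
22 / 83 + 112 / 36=2522 / 747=3.38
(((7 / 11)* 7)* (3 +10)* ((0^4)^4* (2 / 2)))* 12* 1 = 0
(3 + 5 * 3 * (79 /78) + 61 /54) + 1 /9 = 6821 /351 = 19.43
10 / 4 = 5 / 2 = 2.50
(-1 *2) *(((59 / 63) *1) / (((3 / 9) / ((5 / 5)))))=-118 / 21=-5.62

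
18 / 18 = 1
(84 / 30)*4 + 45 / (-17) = 727 / 85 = 8.55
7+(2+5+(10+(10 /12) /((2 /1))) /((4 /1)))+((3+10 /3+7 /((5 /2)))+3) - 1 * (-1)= 2379 /80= 29.74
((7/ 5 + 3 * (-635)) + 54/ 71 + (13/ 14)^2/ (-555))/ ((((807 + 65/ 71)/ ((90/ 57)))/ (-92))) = 342.13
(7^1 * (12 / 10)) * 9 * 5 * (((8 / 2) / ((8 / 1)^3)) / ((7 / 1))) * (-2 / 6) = -0.14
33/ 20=1.65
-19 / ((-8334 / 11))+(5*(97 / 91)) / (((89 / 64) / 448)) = 16556232853 / 9642438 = 1717.02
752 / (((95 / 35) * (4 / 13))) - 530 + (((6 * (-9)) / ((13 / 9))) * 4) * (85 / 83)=4454442 / 20501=217.28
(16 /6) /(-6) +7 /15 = 1 /45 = 0.02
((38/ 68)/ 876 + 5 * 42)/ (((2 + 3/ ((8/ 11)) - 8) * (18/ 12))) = -12509318/ 167535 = -74.67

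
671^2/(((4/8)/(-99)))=-89147718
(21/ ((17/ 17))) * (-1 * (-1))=21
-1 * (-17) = 17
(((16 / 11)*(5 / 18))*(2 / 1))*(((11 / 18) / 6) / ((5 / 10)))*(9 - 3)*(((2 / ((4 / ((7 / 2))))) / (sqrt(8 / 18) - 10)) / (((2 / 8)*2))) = -10 / 27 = -0.37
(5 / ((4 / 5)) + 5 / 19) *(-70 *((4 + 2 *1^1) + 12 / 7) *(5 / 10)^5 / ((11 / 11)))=-66825 / 608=-109.91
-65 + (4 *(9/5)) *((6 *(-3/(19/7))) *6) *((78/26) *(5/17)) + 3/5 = -512246/1615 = -317.18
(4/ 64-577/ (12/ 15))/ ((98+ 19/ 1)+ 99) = -11539/ 3456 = -3.34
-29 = -29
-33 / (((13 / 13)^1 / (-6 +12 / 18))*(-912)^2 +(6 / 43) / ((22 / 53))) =5203 / 24588379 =0.00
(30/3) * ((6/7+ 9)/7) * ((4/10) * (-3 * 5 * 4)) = -16560/49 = -337.96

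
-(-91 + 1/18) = 1637/18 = 90.94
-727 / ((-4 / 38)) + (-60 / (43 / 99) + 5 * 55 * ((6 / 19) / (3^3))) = 99582809 / 14706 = 6771.58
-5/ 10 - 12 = -25/ 2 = -12.50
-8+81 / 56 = -367 / 56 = -6.55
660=660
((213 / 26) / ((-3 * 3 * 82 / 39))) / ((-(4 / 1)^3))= 0.01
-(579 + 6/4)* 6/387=-9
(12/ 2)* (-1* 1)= -6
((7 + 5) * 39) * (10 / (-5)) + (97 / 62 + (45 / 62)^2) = -3589945 / 3844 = -933.91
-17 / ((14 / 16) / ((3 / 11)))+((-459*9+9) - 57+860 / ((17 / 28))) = -3623087 / 1309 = -2767.83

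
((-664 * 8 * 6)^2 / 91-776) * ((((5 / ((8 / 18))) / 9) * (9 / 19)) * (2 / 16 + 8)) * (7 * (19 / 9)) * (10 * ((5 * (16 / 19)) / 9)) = 634846105000 / 171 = 3712550321.64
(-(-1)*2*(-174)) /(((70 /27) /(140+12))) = -714096 /35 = -20402.74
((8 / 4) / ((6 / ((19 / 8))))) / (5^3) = 19 / 3000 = 0.01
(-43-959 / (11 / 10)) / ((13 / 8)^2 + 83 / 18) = -5796288 / 45947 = -126.15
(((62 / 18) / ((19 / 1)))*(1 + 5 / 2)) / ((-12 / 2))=-217 / 2052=-0.11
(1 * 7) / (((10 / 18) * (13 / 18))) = 1134 / 65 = 17.45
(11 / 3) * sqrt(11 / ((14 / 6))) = 11 * sqrt(231) / 21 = 7.96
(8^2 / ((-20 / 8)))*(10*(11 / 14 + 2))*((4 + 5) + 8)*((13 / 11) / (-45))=318.39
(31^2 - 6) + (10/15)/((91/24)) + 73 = 93564/91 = 1028.18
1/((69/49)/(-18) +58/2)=294/8503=0.03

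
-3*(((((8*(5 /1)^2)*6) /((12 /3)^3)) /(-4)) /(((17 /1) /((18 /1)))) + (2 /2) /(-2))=16.39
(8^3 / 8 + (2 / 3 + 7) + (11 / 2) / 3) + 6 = 159 / 2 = 79.50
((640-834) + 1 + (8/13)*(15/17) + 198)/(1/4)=4900/221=22.17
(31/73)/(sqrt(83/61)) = 31*sqrt(5063)/6059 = 0.36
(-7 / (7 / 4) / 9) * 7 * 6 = -56 / 3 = -18.67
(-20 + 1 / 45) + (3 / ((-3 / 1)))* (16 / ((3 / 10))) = -3299 / 45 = -73.31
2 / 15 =0.13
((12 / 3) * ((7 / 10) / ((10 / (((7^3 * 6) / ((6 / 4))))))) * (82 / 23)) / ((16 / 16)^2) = 787528 / 575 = 1369.61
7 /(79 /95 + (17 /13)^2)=112385 /40806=2.75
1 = 1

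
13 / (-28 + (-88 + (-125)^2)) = 0.00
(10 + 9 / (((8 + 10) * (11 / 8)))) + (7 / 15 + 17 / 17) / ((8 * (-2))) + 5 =20159 / 1320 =15.27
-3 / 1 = -3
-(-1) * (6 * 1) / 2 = 3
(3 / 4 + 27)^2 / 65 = 12321 / 1040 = 11.85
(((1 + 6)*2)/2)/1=7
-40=-40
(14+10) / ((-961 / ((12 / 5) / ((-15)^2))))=-0.00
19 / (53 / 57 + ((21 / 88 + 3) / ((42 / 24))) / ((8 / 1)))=1334256 / 81541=16.36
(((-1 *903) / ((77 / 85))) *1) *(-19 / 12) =69445 / 44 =1578.30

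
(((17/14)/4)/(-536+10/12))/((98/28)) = -0.00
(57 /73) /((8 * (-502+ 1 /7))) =-133 /683864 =-0.00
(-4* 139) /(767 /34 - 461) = 18904 /14907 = 1.27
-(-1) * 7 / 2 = 7 / 2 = 3.50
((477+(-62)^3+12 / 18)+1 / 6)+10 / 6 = -475697 / 2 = -237848.50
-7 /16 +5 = 73 /16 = 4.56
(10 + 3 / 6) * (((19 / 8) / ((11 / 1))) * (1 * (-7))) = -2793 / 176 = -15.87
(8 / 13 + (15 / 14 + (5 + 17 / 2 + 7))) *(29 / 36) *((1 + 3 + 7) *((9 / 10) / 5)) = 644061 / 18200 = 35.39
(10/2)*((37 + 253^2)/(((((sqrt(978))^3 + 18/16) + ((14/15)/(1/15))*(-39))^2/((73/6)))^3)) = 456803879666132331380905570562796054118400*sqrt(978)/189123637127240018597149202320491815435162325150693614322888603 + 1207274142984140938343861553575175122113986560/1702112734145160167374342820884426338916460926356242528905997427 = 0.00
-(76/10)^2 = -1444/25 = -57.76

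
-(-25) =25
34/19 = 1.79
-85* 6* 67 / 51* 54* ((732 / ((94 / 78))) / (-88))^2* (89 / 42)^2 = -405487497985245 / 52388644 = -7739988.42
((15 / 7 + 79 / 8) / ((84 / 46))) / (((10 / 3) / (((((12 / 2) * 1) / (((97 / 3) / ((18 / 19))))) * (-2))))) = -1253799 / 1806140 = -0.69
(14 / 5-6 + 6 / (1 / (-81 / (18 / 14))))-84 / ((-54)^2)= -463193 / 1215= -381.23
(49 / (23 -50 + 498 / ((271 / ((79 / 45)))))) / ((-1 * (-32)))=-199185 / 3092512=-0.06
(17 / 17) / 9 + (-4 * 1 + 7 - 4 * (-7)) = 280 / 9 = 31.11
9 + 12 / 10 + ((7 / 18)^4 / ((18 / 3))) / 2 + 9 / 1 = 120944357 / 6298560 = 19.20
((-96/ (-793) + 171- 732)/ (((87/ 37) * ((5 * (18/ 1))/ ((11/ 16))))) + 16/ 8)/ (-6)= -5889947/ 198694080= -0.03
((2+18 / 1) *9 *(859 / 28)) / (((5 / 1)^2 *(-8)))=-7731 / 280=-27.61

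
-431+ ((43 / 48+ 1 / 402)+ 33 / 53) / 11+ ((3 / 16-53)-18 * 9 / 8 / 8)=-607733513 / 1249952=-486.21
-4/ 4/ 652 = -0.00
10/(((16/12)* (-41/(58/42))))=-145/574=-0.25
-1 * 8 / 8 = -1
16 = 16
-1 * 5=-5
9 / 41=0.22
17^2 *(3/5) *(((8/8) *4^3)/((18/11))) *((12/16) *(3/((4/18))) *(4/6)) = 228888/5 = 45777.60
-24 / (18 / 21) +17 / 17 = -27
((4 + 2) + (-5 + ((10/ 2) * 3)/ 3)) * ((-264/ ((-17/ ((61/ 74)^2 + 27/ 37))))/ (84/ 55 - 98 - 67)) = -0.80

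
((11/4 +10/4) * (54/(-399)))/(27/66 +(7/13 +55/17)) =-0.17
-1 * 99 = -99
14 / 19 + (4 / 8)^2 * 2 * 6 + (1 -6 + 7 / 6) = -11 / 114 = -0.10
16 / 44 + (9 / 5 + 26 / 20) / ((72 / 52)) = 2.60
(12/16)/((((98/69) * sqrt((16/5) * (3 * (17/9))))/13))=2691 * sqrt(255)/26656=1.61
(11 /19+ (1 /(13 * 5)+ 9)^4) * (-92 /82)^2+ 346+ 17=4948261443212589 /570131111875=8679.16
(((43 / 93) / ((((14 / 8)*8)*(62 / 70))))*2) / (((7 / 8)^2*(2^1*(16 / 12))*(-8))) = -215 / 47089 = -0.00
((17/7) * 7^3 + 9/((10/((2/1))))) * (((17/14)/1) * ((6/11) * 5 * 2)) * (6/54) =614.35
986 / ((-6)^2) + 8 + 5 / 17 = 10919 / 306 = 35.68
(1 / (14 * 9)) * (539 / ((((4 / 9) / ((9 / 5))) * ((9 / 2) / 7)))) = 539 / 20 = 26.95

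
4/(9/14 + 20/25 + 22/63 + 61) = 2520/39559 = 0.06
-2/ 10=-1/ 5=-0.20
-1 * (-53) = 53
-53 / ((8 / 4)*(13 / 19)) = -38.73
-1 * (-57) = 57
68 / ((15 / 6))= 136 / 5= 27.20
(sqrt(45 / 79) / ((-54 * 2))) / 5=-sqrt(395) / 14220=-0.00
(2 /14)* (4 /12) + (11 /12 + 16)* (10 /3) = 7111 /126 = 56.44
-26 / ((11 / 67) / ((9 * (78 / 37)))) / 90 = -67938 / 2035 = -33.38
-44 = -44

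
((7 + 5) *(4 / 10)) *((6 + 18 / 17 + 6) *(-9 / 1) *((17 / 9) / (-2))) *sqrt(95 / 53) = 2664 *sqrt(5035) / 265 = 713.33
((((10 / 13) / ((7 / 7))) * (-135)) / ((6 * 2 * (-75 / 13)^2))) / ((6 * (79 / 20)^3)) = -1040 / 1479117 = -0.00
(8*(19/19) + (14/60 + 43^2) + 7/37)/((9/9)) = 2061739/1110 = 1857.42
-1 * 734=-734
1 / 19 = 0.05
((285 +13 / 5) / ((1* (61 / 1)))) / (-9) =-1438 / 2745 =-0.52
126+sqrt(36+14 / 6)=sqrt(345) / 3+126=132.19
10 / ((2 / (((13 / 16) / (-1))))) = -4.06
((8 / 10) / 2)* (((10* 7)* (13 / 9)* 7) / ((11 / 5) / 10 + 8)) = 127400 / 3699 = 34.44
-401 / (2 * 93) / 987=-401 / 183582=-0.00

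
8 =8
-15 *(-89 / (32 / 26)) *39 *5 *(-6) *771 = -7827712425 / 8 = -978464053.12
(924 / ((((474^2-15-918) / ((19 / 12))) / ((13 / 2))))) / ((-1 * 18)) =-1463 / 619596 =-0.00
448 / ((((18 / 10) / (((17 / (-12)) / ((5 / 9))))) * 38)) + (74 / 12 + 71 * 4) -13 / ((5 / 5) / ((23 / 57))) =30577 / 114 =268.22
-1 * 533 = -533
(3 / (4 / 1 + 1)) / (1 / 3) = 9 / 5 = 1.80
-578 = -578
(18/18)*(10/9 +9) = 91/9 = 10.11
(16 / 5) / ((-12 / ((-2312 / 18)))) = 4624 / 135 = 34.25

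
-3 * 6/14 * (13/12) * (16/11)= -156/77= -2.03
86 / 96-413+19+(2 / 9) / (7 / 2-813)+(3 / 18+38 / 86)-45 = -4385830039 / 10024848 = -437.50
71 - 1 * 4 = 67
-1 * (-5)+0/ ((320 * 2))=5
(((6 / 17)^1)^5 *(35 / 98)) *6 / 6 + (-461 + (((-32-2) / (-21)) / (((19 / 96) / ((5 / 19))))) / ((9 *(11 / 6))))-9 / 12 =-218628167494169 / 473613180348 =-461.62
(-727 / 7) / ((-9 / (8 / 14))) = 2908 / 441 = 6.59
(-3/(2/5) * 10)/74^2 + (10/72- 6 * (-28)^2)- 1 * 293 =-123132989/24642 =-4996.87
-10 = -10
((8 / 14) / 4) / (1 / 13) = 13 / 7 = 1.86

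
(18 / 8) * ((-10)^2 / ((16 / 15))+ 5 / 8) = 6795 / 32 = 212.34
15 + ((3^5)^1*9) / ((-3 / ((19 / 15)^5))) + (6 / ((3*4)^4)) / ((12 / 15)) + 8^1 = -101695162103 / 43200000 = -2354.05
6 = 6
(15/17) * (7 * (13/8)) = 1365/136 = 10.04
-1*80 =-80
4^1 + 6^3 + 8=228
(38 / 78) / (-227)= -19 / 8853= -0.00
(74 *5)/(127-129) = -185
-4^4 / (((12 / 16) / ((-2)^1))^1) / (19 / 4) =8192 / 57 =143.72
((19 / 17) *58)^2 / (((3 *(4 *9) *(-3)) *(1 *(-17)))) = 303601 / 397953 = 0.76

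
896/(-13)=-896/13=-68.92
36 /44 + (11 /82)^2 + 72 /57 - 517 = -723598143 /1405316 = -514.90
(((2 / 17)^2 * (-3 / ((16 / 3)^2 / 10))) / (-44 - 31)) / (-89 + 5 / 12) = -27 / 12288280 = -0.00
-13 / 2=-6.50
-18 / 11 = -1.64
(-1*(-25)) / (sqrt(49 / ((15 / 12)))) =25*sqrt(5) / 14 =3.99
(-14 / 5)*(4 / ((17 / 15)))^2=-10080 / 289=-34.88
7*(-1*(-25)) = 175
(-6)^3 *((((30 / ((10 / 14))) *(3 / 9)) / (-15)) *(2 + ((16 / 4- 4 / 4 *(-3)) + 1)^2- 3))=63504 / 5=12700.80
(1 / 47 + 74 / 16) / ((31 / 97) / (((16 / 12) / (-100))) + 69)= 169459 / 1642368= 0.10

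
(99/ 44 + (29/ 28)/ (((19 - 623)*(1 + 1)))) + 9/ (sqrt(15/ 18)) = 76075/ 33824 + 9*sqrt(30)/ 5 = 12.11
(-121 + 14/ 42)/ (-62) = 181/ 93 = 1.95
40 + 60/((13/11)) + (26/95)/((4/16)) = 91.86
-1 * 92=-92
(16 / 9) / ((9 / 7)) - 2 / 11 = 1070 / 891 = 1.20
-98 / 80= -49 / 40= -1.22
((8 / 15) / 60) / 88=1 / 9900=0.00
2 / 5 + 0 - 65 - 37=-508 / 5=-101.60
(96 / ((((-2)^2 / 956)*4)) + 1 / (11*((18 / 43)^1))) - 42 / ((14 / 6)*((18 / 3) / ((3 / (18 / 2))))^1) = 1135573 / 198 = 5735.22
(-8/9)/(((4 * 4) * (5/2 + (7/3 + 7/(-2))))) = -1/24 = -0.04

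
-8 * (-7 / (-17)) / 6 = -28 / 51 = -0.55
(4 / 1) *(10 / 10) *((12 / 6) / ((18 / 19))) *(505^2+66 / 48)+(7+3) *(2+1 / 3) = 38764429 / 18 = 2153579.39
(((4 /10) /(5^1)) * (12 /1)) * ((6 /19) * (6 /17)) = 864 /8075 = 0.11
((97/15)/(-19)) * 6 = -194/95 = -2.04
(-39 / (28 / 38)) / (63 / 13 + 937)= -9633 / 171416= -0.06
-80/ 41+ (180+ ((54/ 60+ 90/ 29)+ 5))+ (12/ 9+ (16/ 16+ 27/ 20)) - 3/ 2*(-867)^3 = 13947993518341/ 14268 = 977571735.24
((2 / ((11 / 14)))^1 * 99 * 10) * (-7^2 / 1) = -123480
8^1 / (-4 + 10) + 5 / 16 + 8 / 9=365 / 144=2.53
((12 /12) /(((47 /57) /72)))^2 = 16842816 /2209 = 7624.63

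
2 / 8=1 / 4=0.25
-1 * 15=-15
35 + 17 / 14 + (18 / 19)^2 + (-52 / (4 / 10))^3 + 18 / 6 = -11103435275 / 5054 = -2196959.89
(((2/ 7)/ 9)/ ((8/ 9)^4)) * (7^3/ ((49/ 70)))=25515/ 1024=24.92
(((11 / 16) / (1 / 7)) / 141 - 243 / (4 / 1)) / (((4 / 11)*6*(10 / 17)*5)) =-1024573 / 108288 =-9.46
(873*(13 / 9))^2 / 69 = 1590121 / 69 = 23045.23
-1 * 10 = -10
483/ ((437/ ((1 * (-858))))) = -18018/ 19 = -948.32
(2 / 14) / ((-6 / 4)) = -0.10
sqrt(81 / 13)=9 * sqrt(13) / 13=2.50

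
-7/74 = -0.09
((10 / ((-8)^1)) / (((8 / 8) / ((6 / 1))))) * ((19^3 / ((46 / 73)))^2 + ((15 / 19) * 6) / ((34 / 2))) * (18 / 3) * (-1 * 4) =3644033518875015 / 170867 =21326724990.05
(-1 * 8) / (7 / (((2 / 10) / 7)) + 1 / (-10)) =-80 / 2449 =-0.03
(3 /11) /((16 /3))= 0.05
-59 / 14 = -4.21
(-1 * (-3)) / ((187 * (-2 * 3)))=-1 / 374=-0.00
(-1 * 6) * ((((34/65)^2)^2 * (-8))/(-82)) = -32072064/731875625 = -0.04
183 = 183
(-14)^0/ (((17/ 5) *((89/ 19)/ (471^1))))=44745/ 1513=29.57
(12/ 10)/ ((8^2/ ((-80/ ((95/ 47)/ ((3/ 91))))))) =-423/ 17290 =-0.02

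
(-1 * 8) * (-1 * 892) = 7136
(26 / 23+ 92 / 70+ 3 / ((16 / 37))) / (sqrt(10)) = 120843*sqrt(10) / 128800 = 2.97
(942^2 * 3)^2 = 7086733816464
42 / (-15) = -14 / 5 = -2.80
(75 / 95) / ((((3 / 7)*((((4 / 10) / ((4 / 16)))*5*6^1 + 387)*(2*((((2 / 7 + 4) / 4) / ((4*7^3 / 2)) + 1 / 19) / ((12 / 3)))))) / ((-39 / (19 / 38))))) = -3495856 / 286781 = -12.19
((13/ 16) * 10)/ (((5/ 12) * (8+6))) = 39/ 28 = 1.39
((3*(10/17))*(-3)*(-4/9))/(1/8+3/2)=1.45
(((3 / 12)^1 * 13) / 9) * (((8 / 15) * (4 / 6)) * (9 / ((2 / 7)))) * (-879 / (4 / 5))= -26663 / 6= -4443.83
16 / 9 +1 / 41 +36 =13949 / 369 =37.80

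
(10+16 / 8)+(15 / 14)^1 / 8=1359 / 112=12.13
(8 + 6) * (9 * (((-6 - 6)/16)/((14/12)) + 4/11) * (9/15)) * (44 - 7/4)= -196209/220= -891.86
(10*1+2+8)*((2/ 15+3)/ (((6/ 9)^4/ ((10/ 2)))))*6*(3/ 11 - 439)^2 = 221665201830/ 121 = 1831943816.78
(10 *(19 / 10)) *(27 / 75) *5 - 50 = -79 / 5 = -15.80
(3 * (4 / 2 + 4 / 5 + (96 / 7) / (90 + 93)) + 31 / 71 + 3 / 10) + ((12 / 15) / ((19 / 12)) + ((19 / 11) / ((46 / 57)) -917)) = -659440413213 / 728669095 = -904.99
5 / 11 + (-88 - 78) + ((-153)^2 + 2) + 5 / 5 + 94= 256745 / 11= 23340.45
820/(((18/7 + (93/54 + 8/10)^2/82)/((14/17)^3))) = 10461521952000/60509996639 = 172.89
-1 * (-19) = 19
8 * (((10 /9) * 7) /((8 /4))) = 280 /9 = 31.11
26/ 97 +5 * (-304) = -147414/ 97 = -1519.73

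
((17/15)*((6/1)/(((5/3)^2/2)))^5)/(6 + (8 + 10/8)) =333047697408/2978515625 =111.82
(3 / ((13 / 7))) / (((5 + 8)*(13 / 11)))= 231 / 2197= 0.11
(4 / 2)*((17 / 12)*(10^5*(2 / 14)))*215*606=36915500000 / 7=5273642857.14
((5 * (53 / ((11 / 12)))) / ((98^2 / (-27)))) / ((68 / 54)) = -579555 / 897974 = -0.65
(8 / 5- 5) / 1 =-17 / 5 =-3.40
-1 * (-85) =85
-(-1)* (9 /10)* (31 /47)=279 /470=0.59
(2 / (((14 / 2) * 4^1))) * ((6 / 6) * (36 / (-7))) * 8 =-144 / 49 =-2.94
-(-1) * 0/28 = 0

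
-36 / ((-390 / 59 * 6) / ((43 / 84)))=2537 / 5460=0.46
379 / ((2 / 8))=1516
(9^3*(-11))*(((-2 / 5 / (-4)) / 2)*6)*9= -216513 / 10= -21651.30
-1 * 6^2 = -36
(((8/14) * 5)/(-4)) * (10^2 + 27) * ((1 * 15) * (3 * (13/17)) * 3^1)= -1114425/119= -9364.92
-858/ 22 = -39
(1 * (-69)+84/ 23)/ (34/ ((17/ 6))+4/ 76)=-28557/ 5267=-5.42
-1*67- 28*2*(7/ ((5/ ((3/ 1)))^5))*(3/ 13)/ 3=-2817131/ 40625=-69.34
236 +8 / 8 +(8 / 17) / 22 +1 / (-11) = 44306 / 187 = 236.93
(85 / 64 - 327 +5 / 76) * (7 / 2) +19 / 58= -80352107 / 70528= -1139.29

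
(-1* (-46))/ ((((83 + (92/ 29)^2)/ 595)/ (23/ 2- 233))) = -65142.71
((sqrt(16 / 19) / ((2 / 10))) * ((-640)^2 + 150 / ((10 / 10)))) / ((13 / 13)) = 1880061.94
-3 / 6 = -1 / 2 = -0.50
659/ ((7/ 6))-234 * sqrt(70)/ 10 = 3954/ 7-117 * sqrt(70)/ 5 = 369.08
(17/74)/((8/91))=1547/592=2.61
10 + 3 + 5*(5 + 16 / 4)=58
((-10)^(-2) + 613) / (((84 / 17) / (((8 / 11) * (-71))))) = -73990307 / 11550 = -6406.09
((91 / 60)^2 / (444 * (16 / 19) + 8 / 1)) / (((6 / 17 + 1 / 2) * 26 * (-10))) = -205751 / 7575264000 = -0.00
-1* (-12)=12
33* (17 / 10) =561 / 10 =56.10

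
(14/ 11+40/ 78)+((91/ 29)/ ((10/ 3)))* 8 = 579538/ 62205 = 9.32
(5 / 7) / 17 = 5 / 119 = 0.04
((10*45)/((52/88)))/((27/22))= 24200/39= 620.51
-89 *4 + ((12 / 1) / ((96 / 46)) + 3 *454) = 4047 / 4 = 1011.75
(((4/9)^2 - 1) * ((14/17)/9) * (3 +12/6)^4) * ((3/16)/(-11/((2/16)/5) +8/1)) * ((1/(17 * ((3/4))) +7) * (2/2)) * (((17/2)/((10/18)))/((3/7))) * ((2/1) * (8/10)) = 28744625/3569184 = 8.05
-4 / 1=-4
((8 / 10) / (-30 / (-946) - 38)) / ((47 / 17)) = -32164 / 4220365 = -0.01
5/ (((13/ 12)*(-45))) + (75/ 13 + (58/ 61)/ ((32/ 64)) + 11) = 3398/ 183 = 18.57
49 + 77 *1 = 126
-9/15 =-0.60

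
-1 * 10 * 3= -30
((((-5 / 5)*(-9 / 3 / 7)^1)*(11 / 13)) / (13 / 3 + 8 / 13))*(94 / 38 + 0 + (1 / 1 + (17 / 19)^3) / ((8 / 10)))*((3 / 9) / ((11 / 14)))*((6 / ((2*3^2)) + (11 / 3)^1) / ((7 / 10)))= 1086240 / 1323787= 0.82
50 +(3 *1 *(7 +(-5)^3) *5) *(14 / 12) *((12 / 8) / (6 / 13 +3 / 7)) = -185215 / 54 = -3429.91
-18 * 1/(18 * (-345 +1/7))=7/2414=0.00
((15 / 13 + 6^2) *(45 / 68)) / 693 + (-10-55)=-631715 / 9724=-64.96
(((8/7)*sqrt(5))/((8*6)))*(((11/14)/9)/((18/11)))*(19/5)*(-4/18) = -2299*sqrt(5)/2143260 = -0.00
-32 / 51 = -0.63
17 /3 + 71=76.67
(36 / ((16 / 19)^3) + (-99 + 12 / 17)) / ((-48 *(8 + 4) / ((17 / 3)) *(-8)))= -220559 / 4718592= -0.05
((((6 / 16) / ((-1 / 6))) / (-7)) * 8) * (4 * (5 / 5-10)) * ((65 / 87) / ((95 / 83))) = -233064 / 3857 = -60.43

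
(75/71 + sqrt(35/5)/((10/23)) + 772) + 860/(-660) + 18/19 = 23 * sqrt(7)/10 + 34398316/44517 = 778.79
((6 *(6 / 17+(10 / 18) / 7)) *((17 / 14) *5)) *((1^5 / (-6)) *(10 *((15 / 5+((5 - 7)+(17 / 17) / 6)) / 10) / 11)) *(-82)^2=-3891515 / 2079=-1871.82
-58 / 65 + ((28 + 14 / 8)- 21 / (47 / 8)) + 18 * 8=169.28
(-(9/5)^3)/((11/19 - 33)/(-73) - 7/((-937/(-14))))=-947422251/55158250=-17.18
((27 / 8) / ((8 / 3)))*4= 81 / 16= 5.06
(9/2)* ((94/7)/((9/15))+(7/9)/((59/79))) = 87061/826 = 105.40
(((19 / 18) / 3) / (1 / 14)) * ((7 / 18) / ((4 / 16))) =1862 / 243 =7.66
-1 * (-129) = 129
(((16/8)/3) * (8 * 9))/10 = 24/5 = 4.80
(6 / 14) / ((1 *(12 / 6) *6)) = 1 / 28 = 0.04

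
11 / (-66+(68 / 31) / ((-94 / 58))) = -16027 / 98134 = -0.16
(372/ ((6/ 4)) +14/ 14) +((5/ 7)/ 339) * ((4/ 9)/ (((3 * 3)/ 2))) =47861077/ 192213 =249.00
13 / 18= 0.72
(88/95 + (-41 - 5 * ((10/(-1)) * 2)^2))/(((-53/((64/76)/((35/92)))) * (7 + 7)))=142641952/23437925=6.09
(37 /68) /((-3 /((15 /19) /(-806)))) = 185 /1041352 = 0.00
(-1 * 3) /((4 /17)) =-51 /4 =-12.75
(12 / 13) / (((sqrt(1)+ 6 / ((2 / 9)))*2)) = 3 / 182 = 0.02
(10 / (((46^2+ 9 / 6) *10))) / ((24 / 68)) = 17 / 12705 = 0.00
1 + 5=6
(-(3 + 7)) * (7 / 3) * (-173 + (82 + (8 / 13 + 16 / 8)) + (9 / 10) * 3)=25991 / 13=1999.31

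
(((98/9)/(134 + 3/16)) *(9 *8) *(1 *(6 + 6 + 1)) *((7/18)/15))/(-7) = -81536/289845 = -0.28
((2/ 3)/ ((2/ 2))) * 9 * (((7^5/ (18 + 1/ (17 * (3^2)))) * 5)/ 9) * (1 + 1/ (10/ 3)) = 11143041/ 2755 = 4044.66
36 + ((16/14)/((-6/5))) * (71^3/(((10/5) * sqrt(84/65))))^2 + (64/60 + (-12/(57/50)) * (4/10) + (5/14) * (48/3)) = -3955096259597243/167580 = -23601242747.33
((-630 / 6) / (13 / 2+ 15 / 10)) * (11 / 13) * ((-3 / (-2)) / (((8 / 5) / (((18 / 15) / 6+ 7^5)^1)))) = -72796185 / 416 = -174990.83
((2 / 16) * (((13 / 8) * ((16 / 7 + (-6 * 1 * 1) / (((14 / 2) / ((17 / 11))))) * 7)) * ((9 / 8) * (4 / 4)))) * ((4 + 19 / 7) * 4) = 203463 / 4928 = 41.29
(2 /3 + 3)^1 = 3.67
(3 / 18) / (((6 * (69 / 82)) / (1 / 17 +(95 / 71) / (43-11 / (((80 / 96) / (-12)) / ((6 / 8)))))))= 447679 / 202127841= 0.00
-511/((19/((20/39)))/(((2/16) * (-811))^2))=-141740.65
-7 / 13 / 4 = -7 / 52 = -0.13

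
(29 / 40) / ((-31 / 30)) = -87 / 124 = -0.70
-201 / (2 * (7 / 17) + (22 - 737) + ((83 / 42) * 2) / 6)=430542 / 1528355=0.28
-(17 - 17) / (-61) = 0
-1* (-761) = 761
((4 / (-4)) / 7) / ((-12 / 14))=1 / 6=0.17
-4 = -4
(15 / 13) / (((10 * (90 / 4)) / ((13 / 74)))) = 1 / 1110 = 0.00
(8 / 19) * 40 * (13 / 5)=832 / 19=43.79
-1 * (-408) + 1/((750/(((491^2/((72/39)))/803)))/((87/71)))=139658711537/342078000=408.27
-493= -493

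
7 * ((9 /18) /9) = 7 /18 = 0.39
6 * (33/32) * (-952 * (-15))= 176715/2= 88357.50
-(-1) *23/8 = 23/8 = 2.88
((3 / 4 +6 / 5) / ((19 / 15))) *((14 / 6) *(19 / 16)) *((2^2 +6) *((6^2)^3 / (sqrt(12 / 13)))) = 331695 *sqrt(39) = 2071434.61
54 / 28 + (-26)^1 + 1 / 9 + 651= 79007 / 126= 627.04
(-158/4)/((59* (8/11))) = -869/944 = -0.92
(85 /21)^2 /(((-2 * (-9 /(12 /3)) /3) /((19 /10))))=27455 /1323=20.75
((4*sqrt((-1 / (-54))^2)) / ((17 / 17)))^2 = 4 / 729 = 0.01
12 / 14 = 6 / 7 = 0.86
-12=-12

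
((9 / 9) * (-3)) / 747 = -1 / 249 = -0.00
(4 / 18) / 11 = 2 / 99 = 0.02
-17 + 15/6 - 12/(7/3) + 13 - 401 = -5707/14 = -407.64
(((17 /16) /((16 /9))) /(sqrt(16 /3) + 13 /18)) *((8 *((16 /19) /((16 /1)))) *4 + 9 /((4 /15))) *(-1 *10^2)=1205184825 /3791488-278119575 *sqrt(3) /473936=-698.55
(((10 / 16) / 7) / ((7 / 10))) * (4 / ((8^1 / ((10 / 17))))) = 125 / 3332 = 0.04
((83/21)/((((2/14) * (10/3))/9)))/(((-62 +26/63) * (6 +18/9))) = -47061/310400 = -0.15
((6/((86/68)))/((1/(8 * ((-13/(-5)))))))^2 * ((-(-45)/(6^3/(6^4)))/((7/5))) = 24306407424/12943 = 1877957.77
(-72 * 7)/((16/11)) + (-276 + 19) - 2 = -1211/2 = -605.50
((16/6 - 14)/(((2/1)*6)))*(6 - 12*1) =17/3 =5.67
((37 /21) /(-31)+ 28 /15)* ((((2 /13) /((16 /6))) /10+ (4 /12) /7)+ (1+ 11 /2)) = 421577633 /35544600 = 11.86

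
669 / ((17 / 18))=708.35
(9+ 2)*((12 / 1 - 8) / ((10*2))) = 11 / 5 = 2.20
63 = 63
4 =4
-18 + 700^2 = 489982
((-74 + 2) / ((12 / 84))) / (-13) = 504 / 13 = 38.77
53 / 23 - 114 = -2569 / 23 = -111.70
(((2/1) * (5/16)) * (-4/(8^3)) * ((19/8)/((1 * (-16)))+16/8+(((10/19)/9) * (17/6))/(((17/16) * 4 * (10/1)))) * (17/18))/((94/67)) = -693861715/113769971712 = -0.01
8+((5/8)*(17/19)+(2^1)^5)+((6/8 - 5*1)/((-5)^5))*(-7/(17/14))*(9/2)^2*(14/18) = 4801743/118750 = 40.44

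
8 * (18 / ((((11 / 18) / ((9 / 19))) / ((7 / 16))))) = 10206 / 209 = 48.83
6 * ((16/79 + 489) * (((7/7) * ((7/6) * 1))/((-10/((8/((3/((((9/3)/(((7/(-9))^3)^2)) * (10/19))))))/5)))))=-23472686088/18019505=-1302.63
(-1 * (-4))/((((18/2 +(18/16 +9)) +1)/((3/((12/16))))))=128/161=0.80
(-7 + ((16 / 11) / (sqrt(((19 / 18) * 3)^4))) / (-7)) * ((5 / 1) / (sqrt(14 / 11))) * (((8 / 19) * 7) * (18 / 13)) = -126.98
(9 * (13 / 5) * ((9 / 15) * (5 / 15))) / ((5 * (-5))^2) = 117 / 15625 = 0.01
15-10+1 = 6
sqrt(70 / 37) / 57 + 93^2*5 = 43245.02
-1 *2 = -2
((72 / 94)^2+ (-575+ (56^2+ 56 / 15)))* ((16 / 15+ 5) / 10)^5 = 530439048899006429 / 2516189062500000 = 210.81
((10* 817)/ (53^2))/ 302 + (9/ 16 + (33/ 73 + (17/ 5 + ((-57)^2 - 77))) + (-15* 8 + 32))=7650300218619/ 2477088560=3088.42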